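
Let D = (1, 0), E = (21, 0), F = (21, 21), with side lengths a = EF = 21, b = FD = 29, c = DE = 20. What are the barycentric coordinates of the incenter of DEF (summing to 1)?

(3/10, 29/70, 2/7)

The incenter has barycentric coordinates proportional to the opposite side lengths: (21 : 29 : 20).
Normalizing by 21+29+20 = 70 gives (3/10, 29/70, 2/7).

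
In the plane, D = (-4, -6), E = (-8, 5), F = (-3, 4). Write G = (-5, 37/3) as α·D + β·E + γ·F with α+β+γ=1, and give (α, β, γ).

(-7/9, 5/9, 11/9)

Signed area of the reference triangle: [DEF] = ½·((-4)·(5−4) + (-8)·(4−(-6)) + (-3)·(-6−5)) = ½·(-4 − 80 + 33) = -51/2.
[GEF] = ½·((-5)·(5−4) + (-8)·(4−(37/3)) + (-3)·(37/3−5)) = ½·(-5 + 200/3 − 22) = 119/6, so the D-coordinate is (119/6)/(-51/2) = -7/9.
[DGF] = ½·((-4)·(37/3−4) + (-5)·(4−(-6)) + (-3)·(-6−(37/3))) = ½·(-100/3 − 50 + 55) = -85/6, so the E-coordinate is 5/9.
[DEG] = ½·((-4)·(5−(37/3)) + (-8)·(37/3−(-6)) + (-5)·(-6−5)) = ½·(88/3 − 440/3 + 55) = -187/6, so the F-coordinate is 11/9.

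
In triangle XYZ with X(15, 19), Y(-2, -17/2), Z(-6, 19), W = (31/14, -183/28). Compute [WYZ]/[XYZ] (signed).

[XYZ] = ½·(15·(-17/2−19) + (-2)·(19−19) + (-6)·(19−(-17/2))) = ½·(-825/2 + 0 − 165) = -1155/4.
[WYZ] = ½·((31/14)·(-17/2−19) + (-2)·(19−(-183/28)) + (-6)·(-183/28−(-17/2))) = ½·(-1705/28 − 715/14 − 165/14) = -495/8, so the ratio is (-495/8)/(-1155/4) = 3/14.

3/14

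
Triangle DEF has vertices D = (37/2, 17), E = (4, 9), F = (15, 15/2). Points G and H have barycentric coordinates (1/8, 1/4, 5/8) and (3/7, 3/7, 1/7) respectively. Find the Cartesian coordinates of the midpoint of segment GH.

(2741/224, 2383/224)

Barycentric coordinates of the midpoint are the average: (31/112, 19/56, 43/112).
Converting: (31/112)·D + (19/56)·E + (43/112)·F = (2741/224, 2383/224).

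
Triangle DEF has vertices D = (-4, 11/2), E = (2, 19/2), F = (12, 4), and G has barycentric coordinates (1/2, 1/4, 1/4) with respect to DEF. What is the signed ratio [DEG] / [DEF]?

1/4

The signed ratio [DEG]/[DEF] equals the barycentric coordinate of G at vertex F, which is 1/4.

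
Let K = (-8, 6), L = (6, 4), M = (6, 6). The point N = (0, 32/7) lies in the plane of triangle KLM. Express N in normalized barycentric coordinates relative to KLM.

Signed area of the reference triangle: [KLM] = ½·((-8)·(4−6) + 6·(6−6) + 6·(6−4)) = ½·(16 + 0 + 12) = 14.
[NLM] = ½·(0·(4−6) + 6·(6−(32/7)) + 6·(32/7−4)) = ½·(0 + 60/7 + 24/7) = 6, so the K-coordinate is 6/14 = 3/7.
[KNM] = ½·((-8)·(32/7−6) + 0·(6−6) + 6·(6−(32/7))) = ½·(80/7 + 0 + 60/7) = 10, so the L-coordinate is 5/7.
[KLN] = ½·((-8)·(4−(32/7)) + 6·(32/7−6) + 0·(6−4)) = ½·(32/7 − 60/7 + 0) = -2, so the M-coordinate is -1/7.

(3/7, 5/7, -1/7)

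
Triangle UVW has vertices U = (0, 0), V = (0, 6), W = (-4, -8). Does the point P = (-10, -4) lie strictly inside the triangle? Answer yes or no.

Barycentric coordinates of P: (-25/6, 8/3, 5/2).
The three coordinates are negative, positive, positive; a point is interior exactly when all three are positive.

no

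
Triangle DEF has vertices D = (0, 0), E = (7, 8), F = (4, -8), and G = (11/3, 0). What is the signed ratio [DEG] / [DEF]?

1/3

[DEF] = ½·(0·(8−(-8)) + 7·(-8−0) + 4·(0−8)) = ½·(0 − 56 − 32) = -44.
[DEG] = ½·(0·(8−0) + 7·(0−0) + (11/3)·(0−8)) = ½·(0 + 0 − 88/3) = -44/3, so the ratio is (-44/3)/(-44) = 1/3.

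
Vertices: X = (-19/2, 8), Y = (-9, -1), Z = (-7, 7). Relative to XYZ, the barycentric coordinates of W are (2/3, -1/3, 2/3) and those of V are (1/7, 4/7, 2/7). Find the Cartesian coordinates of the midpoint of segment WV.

(-33/4, 271/42)

Barycentric coordinates of the midpoint are the average: (17/42, 5/42, 10/21).
Converting: (17/42)·X + (5/42)·Y + (10/21)·Z = (-33/4, 271/42).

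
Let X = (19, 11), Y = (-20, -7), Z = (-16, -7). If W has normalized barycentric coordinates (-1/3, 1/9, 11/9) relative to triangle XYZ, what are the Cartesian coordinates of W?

(-253/9, -13)

W = (-1/3)·X + (1/9)·Y + (11/9)·Z.
x-coordinate: (-1/3)·19 + (1/9)·(-20) + (11/9)·(-16) = -253/9.
y-coordinate: (-1/3)·11 + (1/9)·(-7) + (11/9)·(-7) = -13.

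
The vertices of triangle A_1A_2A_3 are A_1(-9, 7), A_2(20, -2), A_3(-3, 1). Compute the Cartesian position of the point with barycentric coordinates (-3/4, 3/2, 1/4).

P = (-3/4)·A_1 + (3/2)·A_2 + (1/4)·A_3.
x-coordinate: (-3/4)·(-9) + (3/2)·20 + (1/4)·(-3) = 36.
y-coordinate: (-3/4)·7 + (3/2)·(-2) + (1/4)·1 = -8.

(36, -8)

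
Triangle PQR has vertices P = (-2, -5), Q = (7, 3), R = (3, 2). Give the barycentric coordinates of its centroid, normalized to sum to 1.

The centroid is the average of the vertices, so each weight is 1/3.

(1/3, 1/3, 1/3)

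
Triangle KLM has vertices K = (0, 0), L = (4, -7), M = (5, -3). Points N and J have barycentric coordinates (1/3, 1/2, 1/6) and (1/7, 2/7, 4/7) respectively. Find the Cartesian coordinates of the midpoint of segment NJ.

(41/12, -27/7)

Barycentric coordinates of the midpoint are the average: (5/21, 11/28, 31/84).
Converting: (5/21)·K + (11/28)·L + (31/84)·M = (41/12, -27/7).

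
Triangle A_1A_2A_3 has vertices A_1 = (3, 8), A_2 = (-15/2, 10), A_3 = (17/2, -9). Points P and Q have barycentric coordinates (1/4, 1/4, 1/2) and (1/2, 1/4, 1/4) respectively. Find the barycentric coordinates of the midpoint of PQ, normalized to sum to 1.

(3/8, 1/4, 3/8)

Since both coordinate triples sum to 1, the midpoint's barycentrics are the componentwise average.
(1/4+1/2)/2 = 3/8; similarly 1/4 and 3/8.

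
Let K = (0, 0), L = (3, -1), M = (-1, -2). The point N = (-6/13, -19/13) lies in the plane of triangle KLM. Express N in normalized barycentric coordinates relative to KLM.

(3/13, 1/13, 9/13)

Signed area of the reference triangle: [KLM] = ½·(0·(-1−(-2)) + 3·(-2−0) + (-1)·(0−(-1))) = ½·(0 − 6 − 1) = -7/2.
[NLM] = ½·((-6/13)·(-1−(-2)) + 3·(-2−(-19/13)) + (-1)·(-19/13−(-1))) = ½·(-6/13 − 21/13 + 6/13) = -21/26, so the K-coordinate is (-21/26)/(-7/2) = 3/13.
[KNM] = ½·(0·(-19/13−(-2)) + (-6/13)·(-2−0) + (-1)·(0−(-19/13))) = ½·(0 + 12/13 − 19/13) = -7/26, so the L-coordinate is 1/13.
[KLN] = ½·(0·(-1−(-19/13)) + 3·(-19/13−0) + (-6/13)·(0−(-1))) = ½·(0 − 57/13 − 6/13) = -63/26, so the M-coordinate is 9/13.
Check: 3/13 + 1/13 + 9/13 = 1.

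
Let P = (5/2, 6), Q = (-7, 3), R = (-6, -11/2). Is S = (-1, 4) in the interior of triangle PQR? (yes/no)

Barycentric coordinates of S: (208/335, 93/335, 34/335).
The three coordinates are positive, positive, positive; a point is interior exactly when all three are positive.

yes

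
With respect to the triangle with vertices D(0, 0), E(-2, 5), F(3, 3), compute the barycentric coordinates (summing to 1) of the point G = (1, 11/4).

(1/4, 1/4, 1/2)

Signed area of the reference triangle: [DEF] = ½·(0·(5−3) + (-2)·(3−0) + 3·(0−5)) = ½·(0 − 6 − 15) = -21/2.
[GEF] = ½·(1·(5−3) + (-2)·(3−(11/4)) + 3·(11/4−5)) = ½·(2 − 1/2 − 27/4) = -21/8, so the D-coordinate is (-21/8)/(-21/2) = 1/4.
[DGF] = ½·(0·(11/4−3) + 1·(3−0) + 3·(0−(11/4))) = ½·(0 + 3 − 33/4) = -21/8, so the E-coordinate is 1/4.
[DEG] = ½·(0·(5−(11/4)) + (-2)·(11/4−0) + 1·(0−5)) = ½·(0 − 11/2 − 5) = -21/4, so the F-coordinate is 1/2.
Check: 1/4 + 1/4 + 1/2 = 1.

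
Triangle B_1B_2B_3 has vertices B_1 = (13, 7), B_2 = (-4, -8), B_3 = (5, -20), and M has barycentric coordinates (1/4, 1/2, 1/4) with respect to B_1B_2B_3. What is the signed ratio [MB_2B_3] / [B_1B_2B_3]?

The signed ratio [MB_2B_3]/[B_1B_2B_3] equals the barycentric coordinate of M at vertex B_1, which is 1/4.

1/4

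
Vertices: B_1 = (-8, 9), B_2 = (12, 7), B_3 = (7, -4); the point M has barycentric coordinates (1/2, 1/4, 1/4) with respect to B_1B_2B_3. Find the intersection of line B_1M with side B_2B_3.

(19/2, 3/2)

Line B_1M meets B_2B_3 where the B_1-coordinate vanishes; zeroing M's B_1-weight and renormalizing leaves B_2, B_3-weights 1/4 : 1/4 → (1/2, 1/2).
So N = (1/2)·B_2 + (1/2)·B_3 = (19/2, 3/2).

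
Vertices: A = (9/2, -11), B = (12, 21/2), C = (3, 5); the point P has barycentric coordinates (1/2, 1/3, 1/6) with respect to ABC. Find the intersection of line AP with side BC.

(9, 26/3)

Line AP meets BC where the A-coordinate vanishes; zeroing P's A-weight and renormalizing leaves B, C-weights 1/3 : 1/6 → (2/3, 1/3).
So Q = (2/3)·B + (1/3)·C = (9, 26/3).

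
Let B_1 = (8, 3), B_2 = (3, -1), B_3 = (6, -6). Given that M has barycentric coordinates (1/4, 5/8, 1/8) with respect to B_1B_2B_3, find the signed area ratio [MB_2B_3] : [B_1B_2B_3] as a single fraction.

The signed ratio [MB_2B_3]/[B_1B_2B_3] equals the barycentric coordinate of M at vertex B_1, which is 1/4.

1/4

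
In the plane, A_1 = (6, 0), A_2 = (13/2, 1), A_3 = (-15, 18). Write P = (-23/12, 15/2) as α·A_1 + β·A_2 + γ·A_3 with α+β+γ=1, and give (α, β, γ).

Signed area of the reference triangle: [A_1A_2A_3] = ½·(6·(1−18) + (13/2)·(18−0) + (-15)·(0−1)) = ½·(-102 + 117 + 15) = 15.
[PA_2A_3] = ½·((-23/12)·(1−18) + (13/2)·(18−(15/2)) + (-15)·(15/2−1)) = ½·(391/12 + 273/4 − 195/2) = 5/3, so the A_1-coordinate is (5/3)/15 = 1/9.
[A_1PA_3] = ½·(6·(15/2−18) + (-23/12)·(18−0) + (-15)·(0−(15/2))) = ½·(-63 − 69/2 + 225/2) = 15/2, so the A_2-coordinate is 1/2.
[A_1A_2P] = ½·(6·(1−(15/2)) + (13/2)·(15/2−0) + (-23/12)·(0−1)) = ½·(-39 + 195/4 + 23/12) = 35/6, so the A_3-coordinate is 7/18.

(1/9, 1/2, 7/18)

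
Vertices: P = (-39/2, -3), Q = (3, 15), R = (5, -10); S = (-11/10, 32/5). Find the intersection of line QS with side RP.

(-29/4, -13/2)

Barycentric coordinates of S with respect to PQR: (1/5, 3/5, 1/5).
On side RP the Q-coordinate is zero; dropping S's Q-weight 3/5 and renormalizing the remaining 1/5 : 1/5 gives weights 1/2, 1/2 on R, P.
T = (1/2)·(5, -10) + (1/2)·(-39/2, -3) = (-29/4, -13/2).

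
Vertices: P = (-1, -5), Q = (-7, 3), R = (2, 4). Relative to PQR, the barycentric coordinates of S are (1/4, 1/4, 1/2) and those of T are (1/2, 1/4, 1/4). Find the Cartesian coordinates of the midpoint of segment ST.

Barycentric coordinates of the midpoint are the average: (3/8, 1/4, 3/8).
Converting: (3/8)·P + (1/4)·Q + (3/8)·R = (-11/8, 3/8).

(-11/8, 3/8)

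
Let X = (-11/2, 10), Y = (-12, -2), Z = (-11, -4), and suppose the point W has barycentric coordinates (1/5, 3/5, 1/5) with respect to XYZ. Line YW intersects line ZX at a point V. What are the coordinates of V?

Line YW meets ZX where the Y-coordinate vanishes; zeroing W's Y-weight and renormalizing leaves Z, X-weights 1/5 : 1/5 → (1/2, 1/2).
So V = (1/2)·Z + (1/2)·X = (-33/4, 3).

(-33/4, 3)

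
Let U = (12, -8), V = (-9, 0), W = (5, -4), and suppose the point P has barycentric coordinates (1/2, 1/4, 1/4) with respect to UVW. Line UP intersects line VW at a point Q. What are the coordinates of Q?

(-2, -2)

Line UP meets VW where the U-coordinate vanishes; zeroing P's U-weight and renormalizing leaves V, W-weights 1/4 : 1/4 → (1/2, 1/2).
So Q = (1/2)·V + (1/2)·W = (-2, -2).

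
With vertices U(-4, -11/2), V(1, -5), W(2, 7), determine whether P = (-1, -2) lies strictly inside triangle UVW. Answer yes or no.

yes

Barycentric coordinates of P: (54/119, 33/119, 32/119).
The three coordinates are positive, positive, positive; a point is interior exactly when all three are positive.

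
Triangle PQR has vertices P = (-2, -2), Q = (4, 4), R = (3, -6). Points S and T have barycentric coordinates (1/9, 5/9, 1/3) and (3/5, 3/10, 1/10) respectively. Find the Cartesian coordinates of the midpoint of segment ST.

Barycentric coordinates of the midpoint are the average: (16/45, 77/180, 13/60).
Converting: (16/45)·P + (77/180)·Q + (13/60)·R = (33/20, -3/10).

(33/20, -3/10)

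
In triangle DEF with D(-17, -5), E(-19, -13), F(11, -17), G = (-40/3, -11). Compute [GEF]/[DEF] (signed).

1/3

[DEF] = ½·((-17)·(-13−(-17)) + (-19)·(-17−(-5)) + 11·(-5−(-13))) = ½·(-68 + 228 + 88) = 124.
[GEF] = ½·((-40/3)·(-13−(-17)) + (-19)·(-17−(-11)) + 11·(-11−(-13))) = ½·(-160/3 + 114 + 22) = 124/3, so the ratio is (124/3)/124 = 1/3.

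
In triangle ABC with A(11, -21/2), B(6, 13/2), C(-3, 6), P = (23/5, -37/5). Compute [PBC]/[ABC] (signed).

[ABC] = ½·(11·(13/2−6) + 6·(6−(-21/2)) + (-3)·(-21/2−(13/2))) = ½·(11/2 + 99 + 51) = 311/4.
[PBC] = ½·((23/5)·(13/2−6) + 6·(6−(-37/5)) + (-3)·(-37/5−(13/2))) = ½·(23/10 + 402/5 + 417/10) = 311/5, so the ratio is (311/5)/(311/4) = 4/5.

4/5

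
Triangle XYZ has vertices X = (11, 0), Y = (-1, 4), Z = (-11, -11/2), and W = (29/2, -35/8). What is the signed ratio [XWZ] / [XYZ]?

[XYZ] = ½·(11·(4−(-11/2)) + (-1)·(-11/2−0) + (-11)·(0−4)) = ½·(209/2 + 11/2 + 44) = 77.
[XWZ] = ½·(11·(-35/8−(-11/2)) + (29/2)·(-11/2−0) + (-11)·(0−(-35/8))) = ½·(99/8 − 319/4 − 385/8) = -231/4, so the ratio is (-231/4)/77 = -3/4.

-3/4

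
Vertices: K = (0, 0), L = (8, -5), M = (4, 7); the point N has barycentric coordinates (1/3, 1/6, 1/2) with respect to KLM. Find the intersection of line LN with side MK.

Line LN meets MK where the L-coordinate vanishes; zeroing N's L-weight and renormalizing leaves M, K-weights 1/2 : 1/3 → (3/5, 2/5).
So J = (3/5)·M + (2/5)·K = (12/5, 21/5).

(12/5, 21/5)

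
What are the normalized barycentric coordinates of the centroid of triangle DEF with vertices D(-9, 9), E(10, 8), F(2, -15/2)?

The centroid is the average of the vertices, so each weight is 1/3.

(1/3, 1/3, 1/3)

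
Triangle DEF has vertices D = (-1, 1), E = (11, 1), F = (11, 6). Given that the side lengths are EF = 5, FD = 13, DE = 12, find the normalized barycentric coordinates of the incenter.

(1/6, 13/30, 2/5)

The incenter has barycentric coordinates proportional to the opposite side lengths: (5 : 13 : 12).
Normalizing by 5+13+12 = 30 gives (1/6, 13/30, 2/5).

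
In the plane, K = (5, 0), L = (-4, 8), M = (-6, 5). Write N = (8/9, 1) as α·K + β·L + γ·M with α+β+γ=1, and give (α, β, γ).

(2/3, -2/9, 5/9)

Signed area of the reference triangle: [KLM] = ½·(5·(8−5) + (-4)·(5−0) + (-6)·(0−8)) = ½·(15 − 20 + 48) = 43/2.
[NLM] = ½·((8/9)·(8−5) + (-4)·(5−1) + (-6)·(1−8)) = ½·(8/3 − 16 + 42) = 43/3, so the K-coordinate is (43/3)/(43/2) = 2/3.
[KNM] = ½·(5·(1−5) + (8/9)·(5−0) + (-6)·(0−1)) = ½·(-20 + 40/9 + 6) = -43/9, so the L-coordinate is -2/9.
[KLN] = ½·(5·(8−1) + (-4)·(1−0) + (8/9)·(0−8)) = ½·(35 − 4 − 64/9) = 215/18, so the M-coordinate is 5/9.
Check: 2/3 − 2/9 + 5/9 = 1.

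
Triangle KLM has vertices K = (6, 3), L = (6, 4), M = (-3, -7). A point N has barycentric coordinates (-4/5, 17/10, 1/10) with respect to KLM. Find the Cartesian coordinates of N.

N = (-4/5)·K + (17/10)·L + (1/10)·M.
x-coordinate: (-4/5)·6 + (17/10)·6 + (1/10)·(-3) = 51/10.
y-coordinate: (-4/5)·3 + (17/10)·4 + (1/10)·(-7) = 37/10.

(51/10, 37/10)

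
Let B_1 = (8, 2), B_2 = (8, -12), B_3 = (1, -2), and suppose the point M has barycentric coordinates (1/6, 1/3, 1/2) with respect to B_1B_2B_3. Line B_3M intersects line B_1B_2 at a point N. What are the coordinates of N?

(8, -22/3)

Line B_3M meets B_1B_2 where the B_3-coordinate vanishes; zeroing M's B_3-weight and renormalizing leaves B_1, B_2-weights 1/6 : 1/3 → (1/3, 2/3).
So N = (1/3)·B_1 + (2/3)·B_2 = (8, -22/3).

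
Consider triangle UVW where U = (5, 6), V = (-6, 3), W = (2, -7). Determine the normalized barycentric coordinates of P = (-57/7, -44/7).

Signed area of the reference triangle: [UVW] = ½·(5·(3−(-7)) + (-6)·(-7−6) + 2·(6−3)) = ½·(50 + 78 + 6) = 67.
[PVW] = ½·((-57/7)·(3−(-7)) + (-6)·(-7−(-44/7)) + 2·(-44/7−3)) = ½·(-570/7 + 30/7 − 130/7) = -335/7, so the U-coordinate is (-335/7)/67 = -5/7.
[UPW] = ½·(5·(-44/7−(-7)) + (-57/7)·(-7−6) + 2·(6−(-44/7))) = ½·(25/7 + 741/7 + 172/7) = 67, so the V-coordinate is 1.
[UVP] = ½·(5·(3−(-44/7)) + (-6)·(-44/7−6) + (-57/7)·(6−3)) = ½·(325/7 + 516/7 − 171/7) = 335/7, so the W-coordinate is 5/7.
Check: -5/7 + 1 + 5/7 = 1.

(-5/7, 1, 5/7)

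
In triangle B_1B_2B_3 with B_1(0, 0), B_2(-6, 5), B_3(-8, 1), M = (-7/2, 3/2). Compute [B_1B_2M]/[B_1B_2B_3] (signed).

1/4

[B_1B_2B_3] = ½·(0·(5−1) + (-6)·(1−0) + (-8)·(0−5)) = ½·(0 − 6 + 40) = 17.
[B_1B_2M] = ½·(0·(5−(3/2)) + (-6)·(3/2−0) + (-7/2)·(0−5)) = ½·(0 − 9 + 35/2) = 17/4, so the ratio is (17/4)/17 = 1/4.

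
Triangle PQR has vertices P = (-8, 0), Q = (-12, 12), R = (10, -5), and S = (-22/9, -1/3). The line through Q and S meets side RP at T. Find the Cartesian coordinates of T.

(-5/4, -15/8)

Barycentric coordinates of S with respect to PQR: (5/9, 1/9, 1/3).
On side RP the Q-coordinate is zero; dropping S's Q-weight 1/9 and renormalizing the remaining 1/3 : 5/9 gives weights 3/8, 5/8 on R, P.
T = (3/8)·(10, -5) + (5/8)·(-8, 0) = (-5/4, -15/8).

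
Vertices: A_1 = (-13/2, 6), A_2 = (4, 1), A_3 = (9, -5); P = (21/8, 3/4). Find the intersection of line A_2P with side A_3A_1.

(5/4, 1/2)

Barycentric coordinates of P with respect to A_1A_2A_3: (1/4, 1/2, 1/4).
On side A_3A_1 the A_2-coordinate is zero; dropping P's A_2-weight 1/2 and renormalizing the remaining 1/4 : 1/4 gives weights 1/2, 1/2 on A_3, A_1.
Q = (1/2)·(9, -5) + (1/2)·(-13/2, 6) = (5/4, 1/2).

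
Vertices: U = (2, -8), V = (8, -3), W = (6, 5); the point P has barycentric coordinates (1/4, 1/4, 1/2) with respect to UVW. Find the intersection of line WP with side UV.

Line WP meets UV where the W-coordinate vanishes; zeroing P's W-weight and renormalizing leaves U, V-weights 1/4 : 1/4 → (1/2, 1/2).
So Q = (1/2)·U + (1/2)·V = (5, -11/2).

(5, -11/2)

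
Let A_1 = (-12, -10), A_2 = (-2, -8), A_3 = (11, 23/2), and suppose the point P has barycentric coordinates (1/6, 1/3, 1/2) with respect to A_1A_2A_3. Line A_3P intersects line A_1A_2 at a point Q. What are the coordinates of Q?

Line A_3P meets A_1A_2 where the A_3-coordinate vanishes; zeroing P's A_3-weight and renormalizing leaves A_1, A_2-weights 1/6 : 1/3 → (1/3, 2/3).
So Q = (1/3)·A_1 + (2/3)·A_2 = (-16/3, -26/3).

(-16/3, -26/3)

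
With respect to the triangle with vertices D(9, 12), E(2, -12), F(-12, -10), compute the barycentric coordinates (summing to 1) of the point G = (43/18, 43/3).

(19/18, -5/9, 1/2)

Signed area of the reference triangle: [DEF] = ½·(9·(-12−(-10)) + 2·(-10−12) + (-12)·(12−(-12))) = ½·(-18 − 44 − 288) = -175.
[GEF] = ½·((43/18)·(-12−(-10)) + 2·(-10−(43/3)) + (-12)·(43/3−(-12))) = ½·(-43/9 − 146/3 − 316) = -3325/18, so the D-coordinate is (-3325/18)/(-175) = 19/18.
[DGF] = ½·(9·(43/3−(-10)) + (43/18)·(-10−12) + (-12)·(12−(43/3))) = ½·(219 − 473/9 + 28) = 875/9, so the E-coordinate is -5/9.
[DEG] = ½·(9·(-12−(43/3)) + 2·(43/3−12) + (43/18)·(12−(-12))) = ½·(-237 + 14/3 + 172/3) = -175/2, so the F-coordinate is 1/2.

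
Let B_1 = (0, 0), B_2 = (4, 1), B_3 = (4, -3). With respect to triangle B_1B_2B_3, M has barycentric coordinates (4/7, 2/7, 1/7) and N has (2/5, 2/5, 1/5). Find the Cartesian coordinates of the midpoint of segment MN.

(72/35, -6/35)

Barycentric coordinates of the midpoint are the average: (17/35, 12/35, 6/35).
Converting: (17/35)·B_1 + (12/35)·B_2 + (6/35)·B_3 = (72/35, -6/35).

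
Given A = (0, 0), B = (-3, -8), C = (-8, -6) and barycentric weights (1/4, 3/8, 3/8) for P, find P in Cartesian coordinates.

P = (1/4)·A + (3/8)·B + (3/8)·C.
x-coordinate: (1/4)·0 + (3/8)·(-3) + (3/8)·(-8) = -33/8.
y-coordinate: (1/4)·0 + (3/8)·(-8) + (3/8)·(-6) = -21/4.

(-33/8, -21/4)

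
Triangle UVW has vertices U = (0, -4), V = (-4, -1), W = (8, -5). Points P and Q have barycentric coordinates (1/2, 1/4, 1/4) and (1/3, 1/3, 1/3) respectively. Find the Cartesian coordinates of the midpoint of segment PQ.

Barycentric coordinates of the midpoint are the average: (5/12, 7/24, 7/24).
Converting: (5/12)·U + (7/24)·V + (7/24)·W = (7/6, -41/12).

(7/6, -41/12)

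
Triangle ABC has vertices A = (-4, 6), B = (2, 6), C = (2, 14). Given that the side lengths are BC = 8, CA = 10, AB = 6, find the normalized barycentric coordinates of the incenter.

The incenter has barycentric coordinates proportional to the opposite side lengths: (8 : 10 : 6).
Normalizing by 8+10+6 = 24 gives (1/3, 5/12, 1/4).

(1/3, 5/12, 1/4)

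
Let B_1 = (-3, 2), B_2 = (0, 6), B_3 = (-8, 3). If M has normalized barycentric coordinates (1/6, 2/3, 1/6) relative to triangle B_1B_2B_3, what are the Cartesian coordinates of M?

M = (1/6)·B_1 + (2/3)·B_2 + (1/6)·B_3.
x-coordinate: (1/6)·(-3) + (2/3)·0 + (1/6)·(-8) = -11/6.
y-coordinate: (1/6)·2 + (2/3)·6 + (1/6)·3 = 29/6.

(-11/6, 29/6)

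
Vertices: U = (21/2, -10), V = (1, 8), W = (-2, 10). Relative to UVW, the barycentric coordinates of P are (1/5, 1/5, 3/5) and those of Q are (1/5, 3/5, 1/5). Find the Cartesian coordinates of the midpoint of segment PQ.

Barycentric coordinates of the midpoint are the average: (1/5, 2/5, 2/5).
Converting: (1/5)·U + (2/5)·V + (2/5)·W = (17/10, 26/5).

(17/10, 26/5)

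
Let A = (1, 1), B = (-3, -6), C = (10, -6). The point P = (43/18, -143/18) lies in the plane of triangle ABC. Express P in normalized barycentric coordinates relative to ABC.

(-5/18, 7/9, 1/2)

Signed area of the reference triangle: [ABC] = ½·(1·(-6−(-6)) + (-3)·(-6−1) + 10·(1−(-6))) = ½·(0 + 21 + 70) = 91/2.
[PBC] = ½·((43/18)·(-6−(-6)) + (-3)·(-6−(-143/18)) + 10·(-143/18−(-6))) = ½·(0 − 35/6 − 175/9) = -455/36, so the A-coordinate is (-455/36)/(91/2) = -5/18.
[APC] = ½·(1·(-143/18−(-6)) + (43/18)·(-6−1) + 10·(1−(-143/18))) = ½·(-35/18 − 301/18 + 805/9) = 637/18, so the B-coordinate is 7/9.
[ABP] = ½·(1·(-6−(-143/18)) + (-3)·(-143/18−1) + (43/18)·(1−(-6))) = ½·(35/18 + 161/6 + 301/18) = 91/4, so the C-coordinate is 1/2.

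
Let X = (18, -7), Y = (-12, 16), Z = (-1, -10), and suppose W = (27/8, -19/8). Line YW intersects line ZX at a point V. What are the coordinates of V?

Barycentric coordinates of W with respect to XYZ: (3/8, 1/4, 3/8).
On side ZX the Y-coordinate is zero; dropping W's Y-weight 1/4 and renormalizing the remaining 3/8 : 3/8 gives weights 1/2, 1/2 on Z, X.
V = (1/2)·(-1, -10) + (1/2)·(18, -7) = (17/2, -17/2).

(17/2, -17/2)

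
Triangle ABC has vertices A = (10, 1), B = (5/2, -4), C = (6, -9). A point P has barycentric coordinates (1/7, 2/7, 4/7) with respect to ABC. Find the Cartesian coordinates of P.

P = (1/7)·A + (2/7)·B + (4/7)·C.
x-coordinate: (1/7)·10 + (2/7)·(5/2) + (4/7)·6 = 39/7.
y-coordinate: (1/7)·1 + (2/7)·(-4) + (4/7)·(-9) = -43/7.

(39/7, -43/7)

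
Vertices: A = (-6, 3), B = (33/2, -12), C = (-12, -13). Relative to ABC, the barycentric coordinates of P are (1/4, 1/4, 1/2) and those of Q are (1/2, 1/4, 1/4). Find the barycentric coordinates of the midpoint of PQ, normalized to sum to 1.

Since both coordinate triples sum to 1, the midpoint's barycentrics are the componentwise average.
(1/4+1/2)/2 = 3/8; similarly 1/4 and 3/8.

(3/8, 1/4, 3/8)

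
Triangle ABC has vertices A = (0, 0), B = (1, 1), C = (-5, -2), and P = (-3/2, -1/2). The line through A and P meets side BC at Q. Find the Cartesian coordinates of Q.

Barycentric coordinates of P with respect to ABC: (1/2, 1/6, 1/3).
On side BC the A-coordinate is zero; dropping P's A-weight 1/2 and renormalizing the remaining 1/6 : 1/3 gives weights 1/3, 2/3 on B, C.
Q = (1/3)·(1, 1) + (2/3)·(-5, -2) = (-3, -1).

(-3, -1)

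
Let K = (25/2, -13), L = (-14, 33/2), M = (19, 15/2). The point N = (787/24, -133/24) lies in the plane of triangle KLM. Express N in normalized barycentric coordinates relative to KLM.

Signed area of the reference triangle: [KLM] = ½·((25/2)·(33/2−(15/2)) + (-14)·(15/2−(-13)) + 19·(-13−(33/2))) = ½·(225/2 − 287 − 1121/2) = -735/2.
[NLM] = ½·((787/24)·(33/2−(15/2)) + (-14)·(15/2−(-133/24)) + 19·(-133/24−(33/2))) = ½·(2361/8 − 2191/12 − 10051/24) = -1225/8, so the K-coordinate is (-1225/8)/(-735/2) = 5/12.
[KNM] = ½·((25/2)·(-133/24−(15/2)) + (787/24)·(15/2−(-13)) + 19·(-13−(-133/24))) = ½·(-7825/48 + 32267/48 − 3401/24) = 735/4, so the L-coordinate is -1/2.
[KLN] = ½·((25/2)·(33/2−(-133/24)) + (-14)·(-133/24−(-13)) + (787/24)·(-13−(33/2))) = ½·(13225/48 − 1253/12 − 46433/48) = -3185/8, so the M-coordinate is 13/12.
Check: 5/12 − 1/2 + 13/12 = 1.

(5/12, -1/2, 13/12)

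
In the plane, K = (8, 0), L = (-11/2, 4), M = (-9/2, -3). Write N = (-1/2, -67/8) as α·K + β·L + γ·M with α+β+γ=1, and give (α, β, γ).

Signed area of the reference triangle: [KLM] = ½·(8·(4−(-3)) + (-11/2)·(-3−0) + (-9/2)·(0−4)) = ½·(56 + 33/2 + 18) = 181/4.
[NLM] = ½·((-1/2)·(4−(-3)) + (-11/2)·(-3−(-67/8)) + (-9/2)·(-67/8−4)) = ½·(-7/2 − 473/16 + 891/16) = 181/16, so the K-coordinate is (181/16)/(181/4) = 1/4.
[KNM] = ½·(8·(-67/8−(-3)) + (-1/2)·(-3−0) + (-9/2)·(0−(-67/8))) = ½·(-43 + 3/2 − 603/16) = -1267/32, so the L-coordinate is -7/8.
[KLN] = ½·(8·(4−(-67/8)) + (-11/2)·(-67/8−0) + (-1/2)·(0−4)) = ½·(99 + 737/16 + 2) = 2353/32, so the M-coordinate is 13/8.

(1/4, -7/8, 13/8)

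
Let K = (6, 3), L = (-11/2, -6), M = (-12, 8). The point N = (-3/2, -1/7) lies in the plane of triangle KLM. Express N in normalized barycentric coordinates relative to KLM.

(3/7, 3/7, 1/7)

Signed area of the reference triangle: [KLM] = ½·(6·(-6−8) + (-11/2)·(8−3) + (-12)·(3−(-6))) = ½·(-84 − 55/2 − 108) = -439/4.
[NLM] = ½·((-3/2)·(-6−8) + (-11/2)·(8−(-1/7)) + (-12)·(-1/7−(-6))) = ½·(21 − 627/14 − 492/7) = -1317/28, so the K-coordinate is (-1317/28)/(-439/4) = 3/7.
[KNM] = ½·(6·(-1/7−8) + (-3/2)·(8−3) + (-12)·(3−(-1/7))) = ½·(-342/7 − 15/2 − 264/7) = -1317/28, so the L-coordinate is 3/7.
[KLN] = ½·(6·(-6−(-1/7)) + (-11/2)·(-1/7−3) + (-3/2)·(3−(-6))) = ½·(-246/7 + 121/7 − 27/2) = -439/28, so the M-coordinate is 1/7.
Check: 3/7 + 3/7 + 1/7 = 1.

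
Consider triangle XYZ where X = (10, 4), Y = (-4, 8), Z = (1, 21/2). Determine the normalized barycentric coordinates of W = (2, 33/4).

(1/4, 1/4, 1/2)

Signed area of the reference triangle: [XYZ] = ½·(10·(8−(21/2)) + (-4)·(21/2−4) + 1·(4−8)) = ½·(-25 − 26 − 4) = -55/2.
[WYZ] = ½·(2·(8−(21/2)) + (-4)·(21/2−(33/4)) + 1·(33/4−8)) = ½·(-5 − 9 + 1/4) = -55/8, so the X-coordinate is (-55/8)/(-55/2) = 1/4.
[XWZ] = ½·(10·(33/4−(21/2)) + 2·(21/2−4) + 1·(4−(33/4))) = ½·(-45/2 + 13 − 17/4) = -55/8, so the Y-coordinate is 1/4.
[XYW] = ½·(10·(8−(33/4)) + (-4)·(33/4−4) + 2·(4−8)) = ½·(-5/2 − 17 − 8) = -55/4, so the Z-coordinate is 1/2.
Check: 1/4 + 1/4 + 1/2 = 1.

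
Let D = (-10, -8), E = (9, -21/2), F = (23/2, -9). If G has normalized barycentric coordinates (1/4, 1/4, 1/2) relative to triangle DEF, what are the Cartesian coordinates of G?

(11/2, -73/8)

G = (1/4)·D + (1/4)·E + (1/2)·F.
x-coordinate: (1/4)·(-10) + (1/4)·9 + (1/2)·(23/2) = 11/2.
y-coordinate: (1/4)·(-8) + (1/4)·(-21/2) + (1/2)·(-9) = -73/8.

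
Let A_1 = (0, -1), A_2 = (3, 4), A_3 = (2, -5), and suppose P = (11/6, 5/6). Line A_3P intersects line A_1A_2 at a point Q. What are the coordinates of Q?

Barycentric coordinates of P with respect to A_1A_2A_3: (1/3, 1/2, 1/6).
On side A_1A_2 the A_3-coordinate is zero; dropping P's A_3-weight 1/6 and renormalizing the remaining 1/3 : 1/2 gives weights 2/5, 3/5 on A_1, A_2.
Q = (2/5)·(0, -1) + (3/5)·(3, 4) = (9/5, 2).

(9/5, 2)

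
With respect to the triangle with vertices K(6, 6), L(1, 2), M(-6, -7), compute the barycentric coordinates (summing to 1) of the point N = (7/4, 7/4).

(1/2, 1/4, 1/4)

Signed area of the reference triangle: [KLM] = ½·(6·(2−(-7)) + 1·(-7−6) + (-6)·(6−2)) = ½·(54 − 13 − 24) = 17/2.
[NLM] = ½·((7/4)·(2−(-7)) + 1·(-7−(7/4)) + (-6)·(7/4−2)) = ½·(63/4 − 35/4 + 3/2) = 17/4, so the K-coordinate is (17/4)/(17/2) = 1/2.
[KNM] = ½·(6·(7/4−(-7)) + (7/4)·(-7−6) + (-6)·(6−(7/4))) = ½·(105/2 − 91/4 − 51/2) = 17/8, so the L-coordinate is 1/4.
[KLN] = ½·(6·(2−(7/4)) + 1·(7/4−6) + (7/4)·(6−2)) = ½·(3/2 − 17/4 + 7) = 17/8, so the M-coordinate is 1/4.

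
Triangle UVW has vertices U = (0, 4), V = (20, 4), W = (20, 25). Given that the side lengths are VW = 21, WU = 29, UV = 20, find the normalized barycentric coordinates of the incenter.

(3/10, 29/70, 2/7)

The incenter has barycentric coordinates proportional to the opposite side lengths: (21 : 29 : 20).
Normalizing by 21+29+20 = 70 gives (3/10, 29/70, 2/7).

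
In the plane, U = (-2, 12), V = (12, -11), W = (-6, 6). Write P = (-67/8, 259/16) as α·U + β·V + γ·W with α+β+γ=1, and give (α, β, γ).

(13/16, -5/16, 1/2)

Signed area of the reference triangle: [UVW] = ½·((-2)·(-11−6) + 12·(6−12) + (-6)·(12−(-11))) = ½·(34 − 72 − 138) = -88.
[PVW] = ½·((-67/8)·(-11−6) + 12·(6−(259/16)) + (-6)·(259/16−(-11))) = ½·(1139/8 − 489/4 − 1305/8) = -143/2, so the U-coordinate is (-143/2)/(-88) = 13/16.
[UPW] = ½·((-2)·(259/16−6) + (-67/8)·(6−12) + (-6)·(12−(259/16))) = ½·(-163/8 + 201/4 + 201/8) = 55/2, so the V-coordinate is -5/16.
[UVP] = ½·((-2)·(-11−(259/16)) + 12·(259/16−12) + (-67/8)·(12−(-11))) = ½·(435/8 + 201/4 − 1541/8) = -44, so the W-coordinate is 1/2.
Check: 13/16 − 5/16 + 1/2 = 1.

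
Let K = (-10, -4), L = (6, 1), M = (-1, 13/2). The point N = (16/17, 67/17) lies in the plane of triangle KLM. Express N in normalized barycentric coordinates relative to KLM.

(1/17, 6/17, 10/17)

Signed area of the reference triangle: [KLM] = ½·((-10)·(1−(13/2)) + 6·(13/2−(-4)) + (-1)·(-4−1)) = ½·(55 + 63 + 5) = 123/2.
[NLM] = ½·((16/17)·(1−(13/2)) + 6·(13/2−(67/17)) + (-1)·(67/17−1)) = ½·(-88/17 + 261/17 − 50/17) = 123/34, so the K-coordinate is (123/34)/(123/2) = 1/17.
[KNM] = ½·((-10)·(67/17−(13/2)) + (16/17)·(13/2−(-4)) + (-1)·(-4−(67/17))) = ½·(435/17 + 168/17 + 135/17) = 369/17, so the L-coordinate is 6/17.
[KLN] = ½·((-10)·(1−(67/17)) + 6·(67/17−(-4)) + (16/17)·(-4−1)) = ½·(500/17 + 810/17 − 80/17) = 615/17, so the M-coordinate is 10/17.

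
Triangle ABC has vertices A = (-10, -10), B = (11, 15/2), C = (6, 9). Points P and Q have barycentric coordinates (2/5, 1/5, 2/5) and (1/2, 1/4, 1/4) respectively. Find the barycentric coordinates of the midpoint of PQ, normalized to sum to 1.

Since both coordinate triples sum to 1, the midpoint's barycentrics are the componentwise average.
(2/5+1/2)/2 = 9/20; similarly 9/40 and 13/40.

(9/20, 9/40, 13/40)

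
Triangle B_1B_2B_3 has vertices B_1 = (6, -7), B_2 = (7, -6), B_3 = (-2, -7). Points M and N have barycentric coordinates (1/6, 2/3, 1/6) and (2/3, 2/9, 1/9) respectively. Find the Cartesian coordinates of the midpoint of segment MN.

(16/3, -59/9)

Barycentric coordinates of the midpoint are the average: (5/12, 4/9, 5/36).
Converting: (5/12)·B_1 + (4/9)·B_2 + (5/36)·B_3 = (16/3, -59/9).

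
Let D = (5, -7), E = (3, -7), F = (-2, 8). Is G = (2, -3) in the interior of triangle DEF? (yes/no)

Barycentric coordinates of G: (1/6, 17/30, 4/15).
The three coordinates are positive, positive, positive; a point is interior exactly when all three are positive.

yes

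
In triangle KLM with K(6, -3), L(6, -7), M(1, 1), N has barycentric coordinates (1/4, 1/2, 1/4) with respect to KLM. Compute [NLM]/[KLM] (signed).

1/4

The signed ratio [NLM]/[KLM] equals the barycentric coordinate of N at vertex K, which is 1/4.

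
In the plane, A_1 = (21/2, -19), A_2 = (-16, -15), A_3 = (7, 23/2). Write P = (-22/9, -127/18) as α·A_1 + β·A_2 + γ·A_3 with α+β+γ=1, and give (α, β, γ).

(2/9, 4/9, 1/3)

Signed area of the reference triangle: [A_1A_2A_3] = ½·((21/2)·(-15−(23/2)) + (-16)·(23/2−(-19)) + 7·(-19−(-15))) = ½·(-1113/4 − 488 − 28) = -3177/8.
[PA_2A_3] = ½·((-22/9)·(-15−(23/2)) + (-16)·(23/2−(-127/18)) + 7·(-127/18−(-15))) = ½·(583/9 − 2672/9 + 1001/18) = -353/4, so the A_1-coordinate is (-353/4)/(-3177/8) = 2/9.
[A_1PA_3] = ½·((21/2)·(-127/18−(23/2)) + (-22/9)·(23/2−(-19)) + 7·(-19−(-127/18))) = ½·(-1169/6 − 671/9 − 1505/18) = -353/2, so the A_2-coordinate is 4/9.
[A_1A_2P] = ½·((21/2)·(-15−(-127/18)) + (-16)·(-127/18−(-19)) + (-22/9)·(-19−(-15))) = ½·(-1001/12 − 1720/9 + 88/9) = -1059/8, so the A_3-coordinate is 1/3.
Check: 2/9 + 4/9 + 1/3 = 1.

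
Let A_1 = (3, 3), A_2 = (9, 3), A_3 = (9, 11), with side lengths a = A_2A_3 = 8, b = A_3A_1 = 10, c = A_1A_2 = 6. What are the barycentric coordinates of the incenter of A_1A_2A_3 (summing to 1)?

(1/3, 5/12, 1/4)

The incenter has barycentric coordinates proportional to the opposite side lengths: (8 : 10 : 6).
Normalizing by 8+10+6 = 24 gives (1/3, 5/12, 1/4).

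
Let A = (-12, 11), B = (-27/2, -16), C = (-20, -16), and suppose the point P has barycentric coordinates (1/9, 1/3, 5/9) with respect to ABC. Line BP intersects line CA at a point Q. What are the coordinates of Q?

(-56/3, -23/2)

Line BP meets CA where the B-coordinate vanishes; zeroing P's B-weight and renormalizing leaves C, A-weights 5/9 : 1/9 → (5/6, 1/6).
So Q = (5/6)·C + (1/6)·A = (-56/3, -23/2).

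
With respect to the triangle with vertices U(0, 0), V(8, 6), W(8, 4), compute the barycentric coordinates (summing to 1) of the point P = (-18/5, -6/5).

Signed area of the reference triangle: [UVW] = ½·(0·(6−4) + 8·(4−0) + 8·(0−6)) = ½·(0 + 32 − 48) = -8.
[PVW] = ½·((-18/5)·(6−4) + 8·(4−(-6/5)) + 8·(-6/5−6)) = ½·(-36/5 + 208/5 − 288/5) = -58/5, so the U-coordinate is (-58/5)/(-8) = 29/20.
[UPW] = ½·(0·(-6/5−4) + (-18/5)·(4−0) + 8·(0−(-6/5))) = ½·(0 − 72/5 + 48/5) = -12/5, so the V-coordinate is 3/10.
[UVP] = ½·(0·(6−(-6/5)) + 8·(-6/5−0) + (-18/5)·(0−6)) = ½·(0 − 48/5 + 108/5) = 6, so the W-coordinate is -3/4.

(29/20, 3/10, -3/4)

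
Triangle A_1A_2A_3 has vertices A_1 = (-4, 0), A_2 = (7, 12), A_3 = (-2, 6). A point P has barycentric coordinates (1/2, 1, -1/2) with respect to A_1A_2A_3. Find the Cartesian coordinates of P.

(6, 9)

P = (1/2)·A_1 + 1·A_2 + (-1/2)·A_3.
x-coordinate: (1/2)·(-4) + 1·7 + (-1/2)·(-2) = 6.
y-coordinate: (1/2)·0 + 1·12 + (-1/2)·6 = 9.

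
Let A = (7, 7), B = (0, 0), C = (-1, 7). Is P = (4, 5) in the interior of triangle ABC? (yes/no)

yes

Barycentric coordinates of P: (33/56, 2/7, 1/8).
The three coordinates are positive, positive, positive; a point is interior exactly when all three are positive.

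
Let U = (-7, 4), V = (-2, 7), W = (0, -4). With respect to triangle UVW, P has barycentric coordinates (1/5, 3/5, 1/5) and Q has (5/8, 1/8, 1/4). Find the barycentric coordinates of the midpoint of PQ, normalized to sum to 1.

Since both coordinate triples sum to 1, the midpoint's barycentrics are the componentwise average.
(1/5+5/8)/2 = 33/80; similarly 29/80 and 9/40.

(33/80, 29/80, 9/40)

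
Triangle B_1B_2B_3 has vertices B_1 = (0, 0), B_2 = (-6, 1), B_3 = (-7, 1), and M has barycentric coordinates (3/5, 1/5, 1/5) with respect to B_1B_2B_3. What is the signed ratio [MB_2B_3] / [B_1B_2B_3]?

The signed ratio [MB_2B_3]/[B_1B_2B_3] equals the barycentric coordinate of M at vertex B_1, which is 3/5.

3/5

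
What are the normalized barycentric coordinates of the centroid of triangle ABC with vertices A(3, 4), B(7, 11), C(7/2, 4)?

(1/3, 1/3, 1/3)

The centroid is the average of the vertices, so each weight is 1/3.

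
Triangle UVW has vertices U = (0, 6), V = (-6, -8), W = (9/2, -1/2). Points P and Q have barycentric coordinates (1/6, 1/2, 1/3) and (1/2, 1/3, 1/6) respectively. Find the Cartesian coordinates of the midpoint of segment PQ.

(-11/8, -35/24)

Barycentric coordinates of the midpoint are the average: (1/3, 5/12, 1/4).
Converting: (1/3)·U + (5/12)·V + (1/4)·W = (-11/8, -35/24).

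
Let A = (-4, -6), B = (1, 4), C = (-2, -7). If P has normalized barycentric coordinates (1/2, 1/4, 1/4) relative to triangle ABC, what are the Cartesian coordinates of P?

P = (1/2)·A + (1/4)·B + (1/4)·C.
x-coordinate: (1/2)·(-4) + (1/4)·1 + (1/4)·(-2) = -9/4.
y-coordinate: (1/2)·(-6) + (1/4)·4 + (1/4)·(-7) = -15/4.

(-9/4, -15/4)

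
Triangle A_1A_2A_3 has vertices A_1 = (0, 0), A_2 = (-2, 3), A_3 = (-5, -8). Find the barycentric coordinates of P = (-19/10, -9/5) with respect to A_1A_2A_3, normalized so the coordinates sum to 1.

(1/2, 1/5, 3/10)

Signed area of the reference triangle: [A_1A_2A_3] = ½·(0·(3−(-8)) + (-2)·(-8−0) + (-5)·(0−3)) = ½·(0 + 16 + 15) = 31/2.
[PA_2A_3] = ½·((-19/10)·(3−(-8)) + (-2)·(-8−(-9/5)) + (-5)·(-9/5−3)) = ½·(-209/10 + 62/5 + 24) = 31/4, so the A_1-coordinate is (31/4)/(31/2) = 1/2.
[A_1PA_3] = ½·(0·(-9/5−(-8)) + (-19/10)·(-8−0) + (-5)·(0−(-9/5))) = ½·(0 + 76/5 − 9) = 31/10, so the A_2-coordinate is 1/5.
[A_1A_2P] = ½·(0·(3−(-9/5)) + (-2)·(-9/5−0) + (-19/10)·(0−3)) = ½·(0 + 18/5 + 57/10) = 93/20, so the A_3-coordinate is 3/10.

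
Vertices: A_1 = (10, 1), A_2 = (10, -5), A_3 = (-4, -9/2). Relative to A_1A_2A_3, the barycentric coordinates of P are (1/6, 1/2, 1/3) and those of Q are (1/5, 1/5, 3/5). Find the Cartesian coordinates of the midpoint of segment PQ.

Barycentric coordinates of the midpoint are the average: (11/60, 7/20, 7/15).
Converting: (11/60)·A_1 + (7/20)·A_2 + (7/15)·A_3 = (52/15, -11/3).

(52/15, -11/3)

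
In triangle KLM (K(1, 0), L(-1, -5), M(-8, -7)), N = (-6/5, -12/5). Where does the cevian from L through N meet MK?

Barycentric coordinates of N with respect to KLM: (3/5, 1/5, 1/5).
On side MK the L-coordinate is zero; dropping N's L-weight 1/5 and renormalizing the remaining 1/5 : 3/5 gives weights 1/4, 3/4 on M, K.
J = (1/4)·(-8, -7) + (3/4)·(1, 0) = (-5/4, -7/4).

(-5/4, -7/4)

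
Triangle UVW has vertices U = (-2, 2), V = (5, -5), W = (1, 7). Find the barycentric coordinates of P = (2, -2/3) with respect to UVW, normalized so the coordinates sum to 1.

(1/3, 1/2, 1/6)

Signed area of the reference triangle: [UVW] = ½·((-2)·(-5−7) + 5·(7−2) + 1·(2−(-5))) = ½·(24 + 25 + 7) = 28.
[PVW] = ½·(2·(-5−7) + 5·(7−(-2/3)) + 1·(-2/3−(-5))) = ½·(-24 + 115/3 + 13/3) = 28/3, so the U-coordinate is (28/3)/28 = 1/3.
[UPW] = ½·((-2)·(-2/3−7) + 2·(7−2) + 1·(2−(-2/3))) = ½·(46/3 + 10 + 8/3) = 14, so the V-coordinate is 1/2.
[UVP] = ½·((-2)·(-5−(-2/3)) + 5·(-2/3−2) + 2·(2−(-5))) = ½·(26/3 − 40/3 + 14) = 14/3, so the W-coordinate is 1/6.
Check: 1/3 + 1/2 + 1/6 = 1.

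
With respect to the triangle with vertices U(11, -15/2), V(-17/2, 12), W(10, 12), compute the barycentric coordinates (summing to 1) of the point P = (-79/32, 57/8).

(1/4, 11/16, 1/16)

Signed area of the reference triangle: [UVW] = ½·(11·(12−12) + (-17/2)·(12−(-15/2)) + 10·(-15/2−12)) = ½·(0 − 663/4 − 195) = -1443/8.
[PVW] = ½·((-79/32)·(12−12) + (-17/2)·(12−(57/8)) + 10·(57/8−12)) = ½·(0 − 663/16 − 195/4) = -1443/32, so the U-coordinate is (-1443/32)/(-1443/8) = 1/4.
[UPW] = ½·(11·(57/8−12) + (-79/32)·(12−(-15/2)) + 10·(-15/2−(57/8))) = ½·(-429/8 − 3081/64 − 585/4) = -15873/128, so the V-coordinate is 11/16.
[UVP] = ½·(11·(12−(57/8)) + (-17/2)·(57/8−(-15/2)) + (-79/32)·(-15/2−12)) = ½·(429/8 − 1989/16 + 3081/64) = -1443/128, so the W-coordinate is 1/16.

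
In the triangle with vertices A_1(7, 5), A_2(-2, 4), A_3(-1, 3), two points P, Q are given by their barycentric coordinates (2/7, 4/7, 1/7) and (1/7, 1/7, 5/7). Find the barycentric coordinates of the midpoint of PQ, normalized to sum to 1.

(3/14, 5/14, 3/7)

Since both coordinate triples sum to 1, the midpoint's barycentrics are the componentwise average.
(2/7+1/7)/2 = 3/14; similarly 5/14 and 3/7.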